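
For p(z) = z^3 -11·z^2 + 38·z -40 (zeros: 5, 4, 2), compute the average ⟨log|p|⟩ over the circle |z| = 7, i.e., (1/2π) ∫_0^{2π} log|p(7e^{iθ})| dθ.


Zeros: 2, 4, 5; r = 7.
Inside |z| < r: 2, 4, 5. Outside (|z| ≥ r): ∅.
p(0) = -40, so log|p(0)| = log(40) = 3.6889.
Apply Jensen: I(r) = log|p(0)| + Σ_k log(r/|z_k|), summed over zeros inside |z| < r.
  log(r/|z_k|) for z_k = 5: log(7/5) = 0.3365
  log(r/|z_k|) for z_k = 4: log(7/4) = 0.5596
  log(r/|z_k|) for z_k = 2: log(7/2) = 1.2528
Sum over inside zeros: 2.1489.
I(r) = log|p(0)| + (inside sum) = 3.6889 + 2.1489 = 5.8377.
Closed form (all zeros inside, monic): I(r) = n·log(r) = 3·log(7) = 5.8377. ✓

I(r) ≈ 5.8377.


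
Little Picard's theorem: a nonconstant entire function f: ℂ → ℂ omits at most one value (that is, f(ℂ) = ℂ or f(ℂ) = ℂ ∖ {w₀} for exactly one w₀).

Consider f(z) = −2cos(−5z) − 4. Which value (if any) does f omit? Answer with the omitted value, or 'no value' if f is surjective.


Little Picard bounds the complement of f(ℂ) to at most one point.
cos is entire and surjective onto ℂ: for every w ∈ ℂ, cos(ζ) = w has a solution ζ ∈ ℂ (e.g., via the complex inverse arccos). With ζ = −5z this gives z = ζ/(-5). Then -2·cos(−5z) takes every value in -2·ℂ = ℂ, and adding -4 is a bijection of ℂ. So f is surjective and omits no value. (Note: only on the real line is cos bounded by [−1, 1].)

Omitted value: no value.


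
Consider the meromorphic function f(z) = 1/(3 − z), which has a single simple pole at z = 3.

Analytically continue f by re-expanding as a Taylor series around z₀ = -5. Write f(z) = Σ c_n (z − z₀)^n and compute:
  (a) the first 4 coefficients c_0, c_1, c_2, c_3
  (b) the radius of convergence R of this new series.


Let w = z − z₀, so z = z₀ + w.
Then 3 − z = 3 − (z₀ + w) = (3 − z₀) − w = 8 − w.
f(z) = 1/(8 − w) = (1/(8)) · 1/(1 − w/(8)) = Σ_{n≥0} w^n / (8)^(n+1).
So c_n = 1/(8)^(n+1):
  c_0 = 1/(8)^1 = 1/8.
  c_1 = 1/(8)^2 = 1/64.
  c_2 = 1/(8)^3 = 1/512.
  c_3 = 1/(8)^4 = 1/4096.
The series is valid for |w/d| < 1, i.e. |z − z₀| < |d|.
Radius of convergence: R = |3 − z₀| = |8| = 8 (distance from z₀ to the singularity z = 3).

c_0 = 1/8, c_1 = 1/64, c_2 = 1/512, c_3 = 1/4096; R = 8.


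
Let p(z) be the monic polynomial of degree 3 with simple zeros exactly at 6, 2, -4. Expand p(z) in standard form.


The polynomial is p(z) = ∏_{α ∈ S} (z − α), where S = {6, 2, -4}.
Expanding the product yields: p(z) = z^3 -4·z^2 -20·z + 48.
The resulting polynomial has degree 3 and real coefficients as required.

p(z) = z^3 -4·z^2 -20·z + 48.


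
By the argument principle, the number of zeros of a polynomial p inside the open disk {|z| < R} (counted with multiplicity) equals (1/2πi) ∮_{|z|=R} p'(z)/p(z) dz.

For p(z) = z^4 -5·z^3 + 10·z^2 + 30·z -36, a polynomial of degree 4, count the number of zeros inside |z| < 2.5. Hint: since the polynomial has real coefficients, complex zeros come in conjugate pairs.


The zeros of p are: -2, 1, (3 + 3i), (3 - 3i).
Their magnitudes are: 2, 1, 4.243, 4.243.
Zeros with |z| < R = 2.5: -2, 1.
Count = 2.
By the argument principle, (1/2πi) ∮_{|z|=R} p'(z)/p(z) dz equals exactly this count.

Number of zeros inside |z| < 2.5: 2.


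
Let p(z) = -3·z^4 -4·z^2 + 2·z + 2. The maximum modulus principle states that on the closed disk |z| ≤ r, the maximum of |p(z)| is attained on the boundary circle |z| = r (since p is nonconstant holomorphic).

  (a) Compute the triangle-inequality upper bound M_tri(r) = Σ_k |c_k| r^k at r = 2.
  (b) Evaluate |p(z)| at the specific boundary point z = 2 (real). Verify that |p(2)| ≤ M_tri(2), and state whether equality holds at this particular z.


Coefficients: c_0 = 2, c_1 = 2, c_2 = -4, c_3 = 0, c_4 = -3. Radius r = 2.
Part (a). Triangle bound: M_tri(r) = Σ_k |c_k| r^k
  = |2|·2^0 + |2|·2^1 + |-4|·2^2 + |0|·2^3 + |-3|·2^4
  = 2 + 4 + 16 + 0 + 48 = 70.
This bounds M(r) := max_{|z|=r} |p(z)| from above; equality holds iff all terms c_k z^k can be made to align in phase at a single z on |z|=r.
Part (b). At z = 2 (real, on the circle |z| = r):
  p(2) = (2)·2^0 + (2)·2^1 + (-4)·2^2 + (0)·2^3 + (-3)·2^4 = -58.
  |p(2)| = 58.
Check: |p(2)| = 58 ≤ 70 = M_tri(2). ✓ Equality does not hold at z = 2 (the coefficients have mixed signs, so the terms do not all align in phase there).

M_tri(2) = 70; |p(2)| = 58; equality at z=2: no.


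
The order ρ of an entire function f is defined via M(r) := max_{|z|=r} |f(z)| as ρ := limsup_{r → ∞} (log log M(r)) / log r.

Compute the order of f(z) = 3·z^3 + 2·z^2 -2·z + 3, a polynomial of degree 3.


|f(z)| ≤ Σ|c_k|·r^k = O(r^3) as r → ∞. Polynomial growth is O(e^{r^ε}) for every ε > 0 (since r^3/e^{r^ε} → 0), so ρ ≤ ε for all ε > 0, i.e. ρ = 0. Every nonconstant polynomial has order 0.
Therefore ρ = 0.

Order ρ = 0.


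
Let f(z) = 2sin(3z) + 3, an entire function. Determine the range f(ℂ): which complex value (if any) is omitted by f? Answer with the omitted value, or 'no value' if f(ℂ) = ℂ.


Little Picard bounds the complement of f(ℂ) to at most one point.
sin is entire and surjective onto ℂ: for every w ∈ ℂ, sin(ζ) = w has a solution ζ ∈ ℂ (e.g., via the complex inverse arcsin). With ζ = 3z this gives z = ζ/(3). Then 2·sin(3z) takes every value in 2·ℂ = ℂ, and adding 3 is a bijection of ℂ. So f is surjective and omits no value. (Note: only on the real line is sin bounded by [−1, 1].)

Omitted value: no value.


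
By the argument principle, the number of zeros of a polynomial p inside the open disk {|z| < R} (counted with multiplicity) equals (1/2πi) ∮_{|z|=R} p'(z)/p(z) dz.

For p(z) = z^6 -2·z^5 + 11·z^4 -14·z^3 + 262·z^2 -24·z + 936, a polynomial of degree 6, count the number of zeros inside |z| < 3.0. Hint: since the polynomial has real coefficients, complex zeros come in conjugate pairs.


The zeros of p are: (0 + 2i), (0 - 2i), (3 + 3i), (3 - 3i), (-2 + 3i), (-2 - 3i).
Their magnitudes are: 2, 2, 4.243, 4.243, 3.606, 3.606.
Zeros with |z| < R = 3.0: (0 + 2i), (0 - 2i).
Count = 2.
By the argument principle, (1/2πi) ∮_{|z|=R} p'(z)/p(z) dz equals exactly this count.

Number of zeros inside |z| < 3.0: 2.


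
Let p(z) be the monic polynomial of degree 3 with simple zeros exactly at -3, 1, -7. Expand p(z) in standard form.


The polynomial is p(z) = ∏_{α ∈ S} (z − α), where S = {-3, 1, -7}.
Expanding the product yields: p(z) = z^3 + 9·z^2 + 11·z -21.
The resulting polynomial has degree 3 and real coefficients as required.

p(z) = z^3 + 9·z^2 + 11·z -21.


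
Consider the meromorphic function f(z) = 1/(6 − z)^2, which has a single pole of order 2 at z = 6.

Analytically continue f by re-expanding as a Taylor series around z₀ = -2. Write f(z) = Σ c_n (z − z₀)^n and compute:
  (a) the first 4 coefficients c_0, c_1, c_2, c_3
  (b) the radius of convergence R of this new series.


Let w = z − z₀, so z = z₀ + w.
Then 6 − z = 6 − (z₀ + w) = (6 − z₀) − w = 8 − w.
f(z) = 1/(8 − w)^2 = (1/(8)^2) · (1 − w/(8))^{−2}.
By the binomial series (1−u)^{−2} = Σ_{n≥0} C(n+1, 1) u^n for |u|<1, with u = w/(8):
  c_n = C(n+1, 1) / (8)^(n+2).
  c_0 = 1/(8)^2 = 1/64.
  c_1 = 2/(8)^3 = 1/256.
  c_2 = 3/(8)^4 = 3/4096.
  c_3 = 4/(8)^5 = 1/8192.
The series is valid for |w/d| < 1, i.e. |z − z₀| < |d|.
Radius of convergence: R = |6 − z₀| = |8| = 8 (distance from z₀ to the singularity z = 6).

c_0 = 1/64, c_1 = 1/256, c_2 = 3/4096, c_3 = 1/8192; R = 8.


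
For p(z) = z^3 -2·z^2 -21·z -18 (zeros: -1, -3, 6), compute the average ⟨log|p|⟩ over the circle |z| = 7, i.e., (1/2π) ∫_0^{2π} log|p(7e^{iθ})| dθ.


Zeros: -3, -1, 6; r = 7.
Inside |z| < r: -3, -1, 6. Outside (|z| ≥ r): ∅.
p(0) = -18, so log|p(0)| = log(18) = 2.8904.
Apply Jensen: I(r) = log|p(0)| + Σ_k log(r/|z_k|), summed over zeros inside |z| < r.
  log(r/|z_k|) for z_k = -1: log(7/1) = 1.9459
  log(r/|z_k|) for z_k = -3: log(7/3) = 0.8473
  log(r/|z_k|) for z_k = 6: log(7/6) = 0.1542
Sum over inside zeros: 2.9474.
I(r) = log|p(0)| + (inside sum) = 2.8904 + 2.9474 = 5.8377.
Closed form (all zeros inside, monic): I(r) = n·log(r) = 3·log(7) = 5.8377. ✓

I(r) ≈ 5.8377.


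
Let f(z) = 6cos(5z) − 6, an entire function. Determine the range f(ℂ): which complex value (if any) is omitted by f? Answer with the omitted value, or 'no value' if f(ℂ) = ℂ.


Little Picard bounds the complement of f(ℂ) to at most one point.
cos is entire and surjective onto ℂ: for every w ∈ ℂ, cos(ζ) = w has a solution ζ ∈ ℂ (e.g., via the complex inverse arccos). With ζ = 5z this gives z = ζ/(5). Then 6·cos(5z) takes every value in 6·ℂ = ℂ, and adding -6 is a bijection of ℂ. So f is surjective and omits no value. (Note: only on the real line is cos bounded by [−1, 1].)

Omitted value: no value.


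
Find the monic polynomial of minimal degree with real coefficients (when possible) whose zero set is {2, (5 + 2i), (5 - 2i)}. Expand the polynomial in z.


The polynomial is p(z) = ∏_{α ∈ S} (z − α), where S = {2, (5 + 2i), (5 - 2i)}.
Expanding the product yields: p(z) = z^3 -12·z^2 + 49·z -58.
Note conjugate pairs combine to real quadratics: (z − (5+2i))(z − (5−2i)) = z² − 10z + 29.
The resulting polynomial has degree 3 and real coefficients as required.

p(z) = z^3 -12·z^2 + 49·z -58.


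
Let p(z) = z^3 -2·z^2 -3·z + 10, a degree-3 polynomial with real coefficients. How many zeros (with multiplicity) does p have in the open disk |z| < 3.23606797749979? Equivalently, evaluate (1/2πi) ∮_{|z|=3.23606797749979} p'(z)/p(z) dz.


The zeros of p are: -2, (2 + 1i), (2 - 1i).
Their magnitudes are: 2, 2.236, 2.236.
Zeros with |z| < R = 3.23606797749979: -2, (2 + 1i), (2 - 1i).
Count = 3.
By the argument principle, (1/2πi) ∮_{|z|=R} p'(z)/p(z) dz equals exactly this count.

Number of zeros inside |z| < 3.23606797749979: 3.


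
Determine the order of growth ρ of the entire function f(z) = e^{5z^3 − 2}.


|e^{5z^3 − 2}| = e^{Re(5·z^3) + -2} ≤ e^{5|z|^3 + -2} = e^{5r^3 + -2} on |z| = r, so ρ ≤ 3. Choosing z on |z|=r so that 5·z^3 is real positive (always possible by picking arg z appropriately) gives |f(z)| = e^{5r^3 + -2}, matching the bound. The additive constant -2 does not affect log log M(r) ~ 3·log r. Hence ρ = 3.
Therefore ρ = 3.

Order ρ = 3.


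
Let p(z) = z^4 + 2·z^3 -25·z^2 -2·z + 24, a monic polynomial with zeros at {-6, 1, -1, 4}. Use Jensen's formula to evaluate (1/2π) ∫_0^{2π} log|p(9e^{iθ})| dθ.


Zeros: -6, -1, 1, 4; r = 9.
Inside |z| < r: -6, -1, 1, 4. Outside (|z| ≥ r): ∅.
p(0) = 24, so log|p(0)| = log(24) = 3.1781.
Apply Jensen: I(r) = log|p(0)| + Σ_k log(r/|z_k|), summed over zeros inside |z| < r.
  log(r/|z_k|) for z_k = -6: log(9/6) = 0.4055
  log(r/|z_k|) for z_k = 1: log(9/1) = 2.1972
  log(r/|z_k|) for z_k = -1: log(9/1) = 2.1972
  log(r/|z_k|) for z_k = 4: log(9/4) = 0.8109
Sum over inside zeros: 5.6108.
I(r) = log|p(0)| + (inside sum) = 3.1781 + 5.6108 = 8.7889.
Closed form (all zeros inside, monic): I(r) = n·log(r) = 4·log(9) = 8.7889. ✓

I(r) ≈ 8.7889.


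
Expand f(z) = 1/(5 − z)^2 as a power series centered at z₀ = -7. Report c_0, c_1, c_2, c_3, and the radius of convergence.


Let w = z − z₀, so z = z₀ + w.
Then 5 − z = 5 − (z₀ + w) = (5 − z₀) − w = 12 − w.
f(z) = 1/(12 − w)^2 = (1/(12)^2) · (1 − w/(12))^{−2}.
By the binomial series (1−u)^{−2} = Σ_{n≥0} C(n+1, 1) u^n for |u|<1, with u = w/(12):
  c_n = C(n+1, 1) / (12)^(n+2).
  c_0 = 1/(12)^2 = 1/144.
  c_1 = 2/(12)^3 = 1/864.
  c_2 = 3/(12)^4 = 1/6912.
  c_3 = 4/(12)^5 = 1/62208.
The series is valid for |w/d| < 1, i.e. |z − z₀| < |d|.
Radius of convergence: R = |5 − z₀| = |12| = 12 (distance from z₀ to the singularity z = 5).

c_0 = 1/144, c_1 = 1/864, c_2 = 1/6912, c_3 = 1/62208; R = 12.


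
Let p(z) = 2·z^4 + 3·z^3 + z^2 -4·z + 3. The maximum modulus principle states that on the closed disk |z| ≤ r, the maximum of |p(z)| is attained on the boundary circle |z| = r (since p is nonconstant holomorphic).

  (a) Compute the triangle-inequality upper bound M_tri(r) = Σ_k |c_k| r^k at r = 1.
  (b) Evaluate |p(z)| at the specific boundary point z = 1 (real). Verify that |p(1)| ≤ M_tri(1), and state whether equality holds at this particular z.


Coefficients: c_0 = 3, c_1 = -4, c_2 = 1, c_3 = 3, c_4 = 2. Radius r = 1.
Part (a). Triangle bound: M_tri(r) = Σ_k |c_k| r^k
  = |3|·1^0 + |-4|·1^1 + |1|·1^2 + |3|·1^3 + |2|·1^4
  = 3 + 4 + 1 + 3 + 2 = 13.
This bounds M(r) := max_{|z|=r} |p(z)| from above; equality holds iff all terms c_k z^k can be made to align in phase at a single z on |z|=r.
Part (b). At z = 1 (real, on the circle |z| = r):
  p(1) = (3)·1^0 + (-4)·1^1 + (1)·1^2 + (3)·1^3 + (2)·1^4 = 5.
  |p(1)| = 5.
Check: |p(1)| = 5 ≤ 13 = M_tri(1). ✓ Equality does not hold at z = 1 (the coefficients have mixed signs, so the terms do not all align in phase there).

M_tri(1) = 13; |p(1)| = 5; equality at z=1: no.


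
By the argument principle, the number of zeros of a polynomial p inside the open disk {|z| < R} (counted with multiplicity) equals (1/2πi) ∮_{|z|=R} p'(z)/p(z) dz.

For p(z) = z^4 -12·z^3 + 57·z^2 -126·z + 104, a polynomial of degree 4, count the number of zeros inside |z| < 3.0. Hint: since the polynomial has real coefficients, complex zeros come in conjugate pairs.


The zeros of p are: (3 + 2i), (3 - 2i), 2, 4.
Their magnitudes are: 3.606, 3.606, 2, 4.
Zeros with |z| < R = 3.0: 2.
Count = 1.
By the argument principle, (1/2πi) ∮_{|z|=R} p'(z)/p(z) dz equals exactly this count.

Number of zeros inside |z| < 3.0: 1.


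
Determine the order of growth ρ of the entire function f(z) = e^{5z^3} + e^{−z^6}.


Each summand is entire of order 3 and 6 respectively (as in the single-exponential case). The order of a sum is at most the max of the orders, so ρ ≤ 6. For the lower bound: on |z|=r choose arg z so that -1z^6 is real positive; then |e^{-1z^6}| = e^{1r^6} while |e^{5z^3}| ≤ e^{5r^3} = o(e^{1r^6}). So |f| ≥ e^{1r^6}(1 − o(1)) and ρ ≥ 6. Hence ρ = max(3, 6) = 6.
Therefore ρ = 6.

Order ρ = 6.


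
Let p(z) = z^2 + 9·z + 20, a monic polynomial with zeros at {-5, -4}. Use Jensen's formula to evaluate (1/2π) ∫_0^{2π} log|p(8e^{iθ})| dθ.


Zeros: -5, -4; r = 8.
Inside |z| < r: -5, -4. Outside (|z| ≥ r): ∅.
p(0) = 20, so log|p(0)| = log(20) = 2.9957.
Apply Jensen: I(r) = log|p(0)| + Σ_k log(r/|z_k|), summed over zeros inside |z| < r.
  log(r/|z_k|) for z_k = -5: log(8/5) = 0.4700
  log(r/|z_k|) for z_k = -4: log(8/4) = 0.6931
Sum over inside zeros: 1.1632.
I(r) = log|p(0)| + (inside sum) = 2.9957 + 1.1632 = 4.1589.
Closed form (all zeros inside, monic): I(r) = n·log(r) = 2·log(8) = 4.1589. ✓

I(r) ≈ 4.1589.


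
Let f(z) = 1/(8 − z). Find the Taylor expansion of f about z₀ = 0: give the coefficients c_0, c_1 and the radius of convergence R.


Let w = z − z₀, so z = z₀ + w.
Then 8 − z = 8 − (z₀ + w) = (8 − z₀) − w = 8 − w.
f(z) = 1/(8 − w) = (1/(8)) · 1/(1 − w/(8)) = Σ_{n≥0} w^n / (8)^(n+1).
So c_n = 1/(8)^(n+1):
  c_0 = 1/(8)^1 = 1/8.
  c_1 = 1/(8)^2 = 1/64.
The series is valid for |w/d| < 1, i.e. |z − z₀| < |d|.
Radius of convergence: R = |8 − z₀| = |8| = 8 (distance from z₀ to the singularity z = 8).

c_0 = 1/8, c_1 = 1/64; R = 8.


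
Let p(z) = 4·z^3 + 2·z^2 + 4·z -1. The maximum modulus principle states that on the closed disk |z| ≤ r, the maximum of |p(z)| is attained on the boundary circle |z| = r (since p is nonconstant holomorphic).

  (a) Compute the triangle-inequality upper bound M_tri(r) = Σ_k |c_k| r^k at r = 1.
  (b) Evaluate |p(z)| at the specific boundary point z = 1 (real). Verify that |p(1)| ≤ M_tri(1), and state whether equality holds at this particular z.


Coefficients: c_0 = -1, c_1 = 4, c_2 = 2, c_3 = 4. Radius r = 1.
Part (a). Triangle bound: M_tri(r) = Σ_k |c_k| r^k
  = |-1|·1^0 + |4|·1^1 + |2|·1^2 + |4|·1^3
  = 1 + 4 + 2 + 4 = 11.
This bounds M(r) := max_{|z|=r} |p(z)| from above; equality holds iff all terms c_k z^k can be made to align in phase at a single z on |z|=r.
Part (b). At z = 1 (real, on the circle |z| = r):
  p(1) = (-1)·1^0 + (4)·1^1 + (2)·1^2 + (4)·1^3 = 9.
  |p(1)| = 9.
Check: |p(1)| = 9 ≤ 11 = M_tri(1). ✓ Equality does not hold at z = 1 (the coefficients have mixed signs, so the terms do not all align in phase there).

M_tri(1) = 11; |p(1)| = 9; equality at z=1: no.


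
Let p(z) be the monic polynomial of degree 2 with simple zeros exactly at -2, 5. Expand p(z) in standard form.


The polynomial is p(z) = ∏_{α ∈ S} (z − α), where S = {-2, 5}.
Expanding the product yields: p(z) = z^2 -3·z -10.
The resulting polynomial has degree 2 and real coefficients as required.

p(z) = z^2 -3·z -10.


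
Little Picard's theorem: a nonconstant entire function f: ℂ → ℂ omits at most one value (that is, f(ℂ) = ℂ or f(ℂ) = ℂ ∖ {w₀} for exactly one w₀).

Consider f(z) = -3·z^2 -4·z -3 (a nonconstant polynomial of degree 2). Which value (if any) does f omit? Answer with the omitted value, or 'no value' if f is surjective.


Little Picard bounds the complement of f(ℂ) to at most one point.
For every w ∈ ℂ, the equation p(z) − w = 0 is a nonconstant polynomial in z and hence has at least one root by the fundamental theorem of algebra. So p is surjective onto ℂ, omitting no value.

Omitted value: no value.


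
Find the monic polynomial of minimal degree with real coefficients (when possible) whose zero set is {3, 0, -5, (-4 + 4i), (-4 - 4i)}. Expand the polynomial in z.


The polynomial is p(z) = ∏_{α ∈ S} (z − α), where S = {3, 0, -5, (-4 + 4i), (-4 - 4i)}.
Expanding the product yields: p(z) = z^5 + 10·z^4 + 33·z^3 -56·z^2 -480·z.
Note conjugate pairs combine to real quadratics: (z − (-4+4i))(z − (-4−4i)) = z² + 8z + 32.
The resulting polynomial has degree 5 and real coefficients as required.

p(z) = z^5 + 10·z^4 + 33·z^3 -56·z^2 -480·z.


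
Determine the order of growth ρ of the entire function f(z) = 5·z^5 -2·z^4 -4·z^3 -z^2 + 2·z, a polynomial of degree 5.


|f(z)| ≤ Σ|c_k|·r^k = O(r^5) as r → ∞. Polynomial growth is O(e^{r^ε}) for every ε > 0 (since r^5/e^{r^ε} → 0), so ρ ≤ ε for all ε > 0, i.e. ρ = 0. Every nonconstant polynomial has order 0.
Therefore ρ = 0.

Order ρ = 0.


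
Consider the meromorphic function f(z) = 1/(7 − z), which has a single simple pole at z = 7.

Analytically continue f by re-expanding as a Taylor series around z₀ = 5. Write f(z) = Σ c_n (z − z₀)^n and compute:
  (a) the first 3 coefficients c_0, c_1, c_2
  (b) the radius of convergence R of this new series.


Let w = z − z₀, so z = z₀ + w.
Then 7 − z = 7 − (z₀ + w) = (7 − z₀) − w = 2 − w.
f(z) = 1/(2 − w) = (1/(2)) · 1/(1 − w/(2)) = Σ_{n≥0} w^n / (2)^(n+1).
So c_n = 1/(2)^(n+1):
  c_0 = 1/(2)^1 = 1/2.
  c_1 = 1/(2)^2 = 1/4.
  c_2 = 1/(2)^3 = 1/8.
The series is valid for |w/d| < 1, i.e. |z − z₀| < |d|.
Radius of convergence: R = |7 − z₀| = |2| = 2 (distance from z₀ to the singularity z = 7).

c_0 = 1/2, c_1 = 1/4, c_2 = 1/8; R = 2.


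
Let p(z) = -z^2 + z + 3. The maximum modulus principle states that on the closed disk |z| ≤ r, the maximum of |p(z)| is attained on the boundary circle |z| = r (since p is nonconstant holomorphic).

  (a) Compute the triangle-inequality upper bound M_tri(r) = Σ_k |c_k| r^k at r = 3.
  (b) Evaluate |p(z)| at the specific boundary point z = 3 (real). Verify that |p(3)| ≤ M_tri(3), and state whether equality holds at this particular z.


Coefficients: c_0 = 3, c_1 = 1, c_2 = -1. Radius r = 3.
Part (a). Triangle bound: M_tri(r) = Σ_k |c_k| r^k
  = |3|·3^0 + |1|·3^1 + |-1|·3^2
  = 3 + 3 + 9 = 15.
This bounds M(r) := max_{|z|=r} |p(z)| from above; equality holds iff all terms c_k z^k can be made to align in phase at a single z on |z|=r.
Part (b). At z = 3 (real, on the circle |z| = r):
  p(3) = (3)·3^0 + (1)·3^1 + (-1)·3^2 = -3.
  |p(3)| = 3.
Check: |p(3)| = 3 ≤ 15 = M_tri(3). ✓ Equality does not hold at z = 3 (the coefficients have mixed signs, so the terms do not all align in phase there).

M_tri(3) = 15; |p(3)| = 3; equality at z=3: no.


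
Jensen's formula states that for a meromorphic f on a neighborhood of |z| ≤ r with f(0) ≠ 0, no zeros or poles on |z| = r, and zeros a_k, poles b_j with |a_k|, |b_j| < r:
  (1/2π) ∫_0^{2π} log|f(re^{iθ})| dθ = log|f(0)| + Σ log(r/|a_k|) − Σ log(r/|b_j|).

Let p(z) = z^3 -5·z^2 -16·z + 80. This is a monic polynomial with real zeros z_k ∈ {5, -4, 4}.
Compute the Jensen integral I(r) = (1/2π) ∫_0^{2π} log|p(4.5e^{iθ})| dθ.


Zeros: -4, 4, 5; r = 4.5.
Inside |z| < r: -4, 4. Outside (|z| ≥ r): 5.
p(0) = 80, so log|p(0)| = log(80) = 4.3820.
Apply Jensen: I(r) = log|p(0)| + Σ_k log(r/|z_k|), summed over zeros inside |z| < r.
  log(r/|z_k|) for z_k = -4: log(4.5/4) = 0.1178
  log(r/|z_k|) for z_k = 4: log(4.5/4) = 0.1178
  Outside zeros (5) contribute nothing to the Jensen sum.
Sum over inside zeros: 0.2356.
I(r) = log|p(0)| + (inside sum) = 4.3820 + 0.2356 = 4.6176.
Note: since some zeros are outside |z| ≤ r, the simplified n·log(r) form does NOT apply — only the inside zeros contribute.

I(r) ≈ 4.6176.


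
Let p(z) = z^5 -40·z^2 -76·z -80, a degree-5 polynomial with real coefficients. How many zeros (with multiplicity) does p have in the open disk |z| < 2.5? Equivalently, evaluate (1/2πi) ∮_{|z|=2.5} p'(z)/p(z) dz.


The zeros of p are: (-1 + 1i), (-1 - 1i), 4, (-1 + 3i), (-1 - 3i).
Their magnitudes are: 1.414, 1.414, 4, 3.162, 3.162.
Zeros with |z| < R = 2.5: (-1 + 1i), (-1 - 1i).
Count = 2.
By the argument principle, (1/2πi) ∮_{|z|=R} p'(z)/p(z) dz equals exactly this count.

Number of zeros inside |z| < 2.5: 2.


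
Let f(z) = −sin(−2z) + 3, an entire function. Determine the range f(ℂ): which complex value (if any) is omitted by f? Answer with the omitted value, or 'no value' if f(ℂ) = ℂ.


Little Picard bounds the complement of f(ℂ) to at most one point.
sin is entire and surjective onto ℂ: for every w ∈ ℂ, sin(ζ) = w has a solution ζ ∈ ℂ (e.g., via the complex inverse arcsin). With ζ = −2z this gives z = ζ/(-2). Then -1·sin(−2z) takes every value in -1·ℂ = ℂ, and adding 3 is a bijection of ℂ. So f is surjective and omits no value. (Note: only on the real line is sin bounded by [−1, 1].)

Omitted value: no value.


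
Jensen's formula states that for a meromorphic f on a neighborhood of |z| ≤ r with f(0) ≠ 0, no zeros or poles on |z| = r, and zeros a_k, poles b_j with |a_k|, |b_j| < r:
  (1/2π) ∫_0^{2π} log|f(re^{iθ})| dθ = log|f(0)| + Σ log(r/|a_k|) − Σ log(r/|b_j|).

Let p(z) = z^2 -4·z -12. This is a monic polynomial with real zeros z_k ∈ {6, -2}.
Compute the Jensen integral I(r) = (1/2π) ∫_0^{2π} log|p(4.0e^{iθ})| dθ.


Zeros: -2, 6; r = 4.0.
Inside |z| < r: -2. Outside (|z| ≥ r): 6.
p(0) = -12, so log|p(0)| = log(12) = 2.4849.
Apply Jensen: I(r) = log|p(0)| + Σ_k log(r/|z_k|), summed over zeros inside |z| < r.
  log(r/|z_k|) for z_k = -2: log(4.0/2) = 0.6931
  Outside zeros (6) contribute nothing to the Jensen sum.
Sum over inside zeros: 0.6931.
I(r) = log|p(0)| + (inside sum) = 2.4849 + 0.6931 = 3.1781.
Note: since some zeros are outside |z| ≤ r, the simplified n·log(r) form does NOT apply — only the inside zeros contribute.

I(r) ≈ 3.1781.


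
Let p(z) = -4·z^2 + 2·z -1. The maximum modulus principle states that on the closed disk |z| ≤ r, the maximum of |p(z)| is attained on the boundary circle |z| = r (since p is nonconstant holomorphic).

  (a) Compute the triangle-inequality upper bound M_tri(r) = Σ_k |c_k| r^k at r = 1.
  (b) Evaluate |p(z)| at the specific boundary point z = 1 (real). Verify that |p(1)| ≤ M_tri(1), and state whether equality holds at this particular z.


Coefficients: c_0 = -1, c_1 = 2, c_2 = -4. Radius r = 1.
Part (a). Triangle bound: M_tri(r) = Σ_k |c_k| r^k
  = |-1|·1^0 + |2|·1^1 + |-4|·1^2
  = 1 + 2 + 4 = 7.
This bounds M(r) := max_{|z|=r} |p(z)| from above; equality holds iff all terms c_k z^k can be made to align in phase at a single z on |z|=r.
Part (b). At z = 1 (real, on the circle |z| = r):
  p(1) = (-1)·1^0 + (2)·1^1 + (-4)·1^2 = -3.
  |p(1)| = 3.
Check: |p(1)| = 3 ≤ 7 = M_tri(1). ✓ Equality does not hold at z = 1 (the coefficients have mixed signs, so the terms do not all align in phase there).

M_tri(1) = 7; |p(1)| = 3; equality at z=1: no.


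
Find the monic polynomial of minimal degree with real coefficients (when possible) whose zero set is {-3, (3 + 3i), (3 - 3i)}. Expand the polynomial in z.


The polynomial is p(z) = ∏_{α ∈ S} (z − α), where S = {-3, (3 + 3i), (3 - 3i)}.
Expanding the product yields: p(z) = z^3 -3·z^2 + 54.
Note conjugate pairs combine to real quadratics: (z − (3+3i))(z − (3−3i)) = z² − 6z + 18.
The resulting polynomial has degree 3 and real coefficients as required.

p(z) = z^3 -3·z^2 + 54.


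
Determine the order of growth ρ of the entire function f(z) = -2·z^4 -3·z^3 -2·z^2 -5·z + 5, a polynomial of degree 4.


|f(z)| ≤ Σ|c_k|·r^k = O(r^4) as r → ∞. Polynomial growth is O(e^{r^ε}) for every ε > 0 (since r^4/e^{r^ε} → 0), so ρ ≤ ε for all ε > 0, i.e. ρ = 0. Every nonconstant polynomial has order 0.
Therefore ρ = 0.

Order ρ = 0.


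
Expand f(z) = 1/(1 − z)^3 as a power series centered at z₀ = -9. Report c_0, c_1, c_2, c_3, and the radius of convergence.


Let w = z − z₀, so z = z₀ + w.
Then 1 − z = 1 − (z₀ + w) = (1 − z₀) − w = 10 − w.
f(z) = 1/(10 − w)^3 = (1/(10)^3) · (1 − w/(10))^{−3}.
By the binomial series (1−u)^{−3} = Σ_{n≥0} C(n+2, 2) u^n for |u|<1, with u = w/(10):
  c_n = C(n+2, 2) / (10)^(n+3).
  c_0 = 1/(10)^3 = 1/1000.
  c_1 = 3/(10)^4 = 3/10000.
  c_2 = 6/(10)^5 = 3/50000.
  c_3 = 10/(10)^6 = 1/100000.
The series is valid for |w/d| < 1, i.e. |z − z₀| < |d|.
Radius of convergence: R = |1 − z₀| = |10| = 10 (distance from z₀ to the singularity z = 1).

c_0 = 1/1000, c_1 = 3/10000, c_2 = 3/50000, c_3 = 1/100000; R = 10.


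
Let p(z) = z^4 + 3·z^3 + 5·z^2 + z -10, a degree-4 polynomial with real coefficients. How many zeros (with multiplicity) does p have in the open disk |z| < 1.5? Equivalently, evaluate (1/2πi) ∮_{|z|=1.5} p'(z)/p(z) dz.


The zeros of p are: -2, 1, (-1 + 2i), (-1 - 2i).
Their magnitudes are: 2, 1, 2.236, 2.236.
Zeros with |z| < R = 1.5: 1.
Count = 1.
By the argument principle, (1/2πi) ∮_{|z|=R} p'(z)/p(z) dz equals exactly this count.

Number of zeros inside |z| < 1.5: 1.


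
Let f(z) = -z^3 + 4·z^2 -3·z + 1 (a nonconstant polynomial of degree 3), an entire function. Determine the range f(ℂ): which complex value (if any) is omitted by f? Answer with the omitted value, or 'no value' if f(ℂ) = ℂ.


Little Picard bounds the complement of f(ℂ) to at most one point.
For every w ∈ ℂ, the equation p(z) − w = 0 is a nonconstant polynomial in z and hence has at least one root by the fundamental theorem of algebra. So p is surjective onto ℂ, omitting no value.

Omitted value: no value.


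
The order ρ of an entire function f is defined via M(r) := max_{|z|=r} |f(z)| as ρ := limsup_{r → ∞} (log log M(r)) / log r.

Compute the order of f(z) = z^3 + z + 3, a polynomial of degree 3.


|f(z)| ≤ Σ|c_k|·r^k = O(r^3) as r → ∞. Polynomial growth is O(e^{r^ε}) for every ε > 0 (since r^3/e^{r^ε} → 0), so ρ ≤ ε for all ε > 0, i.e. ρ = 0. Every nonconstant polynomial has order 0.
Therefore ρ = 0.

Order ρ = 0.


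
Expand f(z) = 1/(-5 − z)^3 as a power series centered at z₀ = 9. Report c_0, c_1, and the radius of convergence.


Let w = z − z₀, so z = z₀ + w.
Then -5 − z = -5 − (z₀ + w) = (-5 − z₀) − w = -14 − w.
f(z) = 1/(-14 − w)^3 = (1/(-14)^3) · (1 − w/(-14))^{−3}.
By the binomial series (1−u)^{−3} = Σ_{n≥0} C(n+2, 2) u^n for |u|<1, with u = w/(-14):
  c_n = C(n+2, 2) / (-14)^(n+3).
  c_0 = 1/(-14)^3 = -1/2744.
  c_1 = 3/(-14)^4 = 3/38416.
The series is valid for |w/d| < 1, i.e. |z − z₀| < |d|.
Radius of convergence: R = |-5 − z₀| = |-14| = 14 (distance from z₀ to the singularity z = -5).

c_0 = -1/2744, c_1 = 3/38416; R = 14.


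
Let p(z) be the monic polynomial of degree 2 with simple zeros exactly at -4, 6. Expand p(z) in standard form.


The polynomial is p(z) = ∏_{α ∈ S} (z − α), where S = {-4, 6}.
Expanding the product yields: p(z) = z^2 -2·z -24.
The resulting polynomial has degree 2 and real coefficients as required.

p(z) = z^2 -2·z -24.


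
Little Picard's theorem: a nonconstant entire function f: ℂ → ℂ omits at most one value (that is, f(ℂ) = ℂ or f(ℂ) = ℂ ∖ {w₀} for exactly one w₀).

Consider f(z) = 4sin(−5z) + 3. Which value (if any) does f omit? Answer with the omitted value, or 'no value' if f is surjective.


Little Picard bounds the complement of f(ℂ) to at most one point.
sin is entire and surjective onto ℂ: for every w ∈ ℂ, sin(ζ) = w has a solution ζ ∈ ℂ (e.g., via the complex inverse arcsin). With ζ = −5z this gives z = ζ/(-5). Then 4·sin(−5z) takes every value in 4·ℂ = ℂ, and adding 3 is a bijection of ℂ. So f is surjective and omits no value. (Note: only on the real line is sin bounded by [−1, 1].)

Omitted value: no value.


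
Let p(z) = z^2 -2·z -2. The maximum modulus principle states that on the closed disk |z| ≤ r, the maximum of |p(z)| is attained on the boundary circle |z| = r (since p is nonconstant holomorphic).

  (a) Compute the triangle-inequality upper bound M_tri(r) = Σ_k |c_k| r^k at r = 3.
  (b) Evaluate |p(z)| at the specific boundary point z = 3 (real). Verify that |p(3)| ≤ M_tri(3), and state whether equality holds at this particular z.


Coefficients: c_0 = -2, c_1 = -2, c_2 = 1. Radius r = 3.
Part (a). Triangle bound: M_tri(r) = Σ_k |c_k| r^k
  = |-2|·3^0 + |-2|·3^1 + |1|·3^2
  = 2 + 6 + 9 = 17.
This bounds M(r) := max_{|z|=r} |p(z)| from above; equality holds iff all terms c_k z^k can be made to align in phase at a single z on |z|=r.
Part (b). At z = 3 (real, on the circle |z| = r):
  p(3) = (-2)·3^0 + (-2)·3^1 + (1)·3^2 = 1.
  |p(3)| = 1.
Check: |p(3)| = 1 ≤ 17 = M_tri(3). ✓ Equality does not hold at z = 3 (the coefficients have mixed signs, so the terms do not all align in phase there).

M_tri(3) = 17; |p(3)| = 1; equality at z=3: no.


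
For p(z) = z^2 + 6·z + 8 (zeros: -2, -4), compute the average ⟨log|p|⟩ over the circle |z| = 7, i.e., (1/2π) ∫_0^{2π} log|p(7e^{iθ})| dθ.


Zeros: -4, -2; r = 7.
Inside |z| < r: -4, -2. Outside (|z| ≥ r): ∅.
p(0) = 8, so log|p(0)| = log(8) = 2.0794.
Apply Jensen: I(r) = log|p(0)| + Σ_k log(r/|z_k|), summed over zeros inside |z| < r.
  log(r/|z_k|) for z_k = -2: log(7/2) = 1.2528
  log(r/|z_k|) for z_k = -4: log(7/4) = 0.5596
Sum over inside zeros: 1.8124.
I(r) = log|p(0)| + (inside sum) = 2.0794 + 1.8124 = 3.8918.
Closed form (all zeros inside, monic): I(r) = n·log(r) = 2·log(7) = 3.8918. ✓

I(r) ≈ 3.8918.


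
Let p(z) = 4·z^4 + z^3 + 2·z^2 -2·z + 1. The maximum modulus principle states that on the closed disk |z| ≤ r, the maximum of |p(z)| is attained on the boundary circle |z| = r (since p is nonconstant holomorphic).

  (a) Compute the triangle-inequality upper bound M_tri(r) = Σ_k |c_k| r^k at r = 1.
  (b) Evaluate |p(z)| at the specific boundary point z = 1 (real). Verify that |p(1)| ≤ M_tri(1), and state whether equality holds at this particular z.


Coefficients: c_0 = 1, c_1 = -2, c_2 = 2, c_3 = 1, c_4 = 4. Radius r = 1.
Part (a). Triangle bound: M_tri(r) = Σ_k |c_k| r^k
  = |1|·1^0 + |-2|·1^1 + |2|·1^2 + |1|·1^3 + |4|·1^4
  = 1 + 2 + 2 + 1 + 4 = 10.
This bounds M(r) := max_{|z|=r} |p(z)| from above; equality holds iff all terms c_k z^k can be made to align in phase at a single z on |z|=r.
Part (b). At z = 1 (real, on the circle |z| = r):
  p(1) = (1)·1^0 + (-2)·1^1 + (2)·1^2 + (1)·1^3 + (4)·1^4 = 6.
  |p(1)| = 6.
Check: |p(1)| = 6 ≤ 10 = M_tri(1). ✓ Equality does not hold at z = 1 (the coefficients have mixed signs, so the terms do not all align in phase there).

M_tri(1) = 10; |p(1)| = 6; equality at z=1: no.


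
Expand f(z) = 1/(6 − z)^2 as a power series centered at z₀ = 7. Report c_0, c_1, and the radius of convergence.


Let w = z − z₀, so z = z₀ + w.
Then 6 − z = 6 − (z₀ + w) = (6 − z₀) − w = -1 − w.
f(z) = 1/(-1 − w)^2 = (1/(-1)^2) · (1 − w/(-1))^{−2}.
By the binomial series (1−u)^{−2} = Σ_{n≥0} C(n+1, 1) u^n for |u|<1, with u = w/(-1):
  c_n = C(n+1, 1) / (-1)^(n+2).
  c_0 = 1/(-1)^2 = 1.
  c_1 = 2/(-1)^3 = -2.
The series is valid for |w/d| < 1, i.e. |z − z₀| < |d|.
Radius of convergence: R = |6 − z₀| = |-1| = 1 (distance from z₀ to the singularity z = 6).

c_0 = 1, c_1 = -2; R = 1.


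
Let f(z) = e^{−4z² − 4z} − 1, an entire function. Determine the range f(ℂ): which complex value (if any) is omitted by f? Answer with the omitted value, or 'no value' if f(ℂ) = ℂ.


Little Picard bounds the complement of f(ℂ) to at most one point.
The exponent g(z) = −4z² − 4z is a nonconstant polynomial, hence surjective onto ℂ. So e^{g(z)} takes every value in {e^w : w ∈ ℂ} = ℂ ∖ {0}. Adding -1 shifts the range to ℂ ∖ {-1}. f omits exactly -1.

Omitted value: -1.


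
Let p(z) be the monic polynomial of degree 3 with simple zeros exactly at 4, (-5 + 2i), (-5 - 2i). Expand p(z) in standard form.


The polynomial is p(z) = ∏_{α ∈ S} (z − α), where S = {4, (-5 + 2i), (-5 - 2i)}.
Expanding the product yields: p(z) = z^3 + 6·z^2 -11·z -116.
Note conjugate pairs combine to real quadratics: (z − (-5+2i))(z − (-5−2i)) = z² + 10z + 29.
The resulting polynomial has degree 3 and real coefficients as required.

p(z) = z^3 + 6·z^2 -11·z -116.


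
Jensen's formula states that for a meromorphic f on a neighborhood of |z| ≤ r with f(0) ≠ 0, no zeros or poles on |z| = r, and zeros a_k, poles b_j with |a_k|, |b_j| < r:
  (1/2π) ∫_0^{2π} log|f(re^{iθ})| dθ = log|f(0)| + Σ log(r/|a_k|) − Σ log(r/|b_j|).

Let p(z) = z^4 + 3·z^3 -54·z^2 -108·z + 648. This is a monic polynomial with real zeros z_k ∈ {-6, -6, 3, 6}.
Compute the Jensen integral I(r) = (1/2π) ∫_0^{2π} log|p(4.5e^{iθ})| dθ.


Zeros: -6, -6, 3, 6; r = 4.5.
Inside |z| < r: 3. Outside (|z| ≥ r): -6, -6, 6.
p(0) = 648, so log|p(0)| = log(648) = 6.4739.
Apply Jensen: I(r) = log|p(0)| + Σ_k log(r/|z_k|), summed over zeros inside |z| < r.
  log(r/|z_k|) for z_k = 3: log(4.5/3) = 0.4055
  Outside zeros (-6, -6, 6) contribute nothing to the Jensen sum.
Sum over inside zeros: 0.4055.
I(r) = log|p(0)| + (inside sum) = 6.4739 + 0.4055 = 6.8794.
Note: since some zeros are outside |z| ≤ r, the simplified n·log(r) form does NOT apply — only the inside zeros contribute.

I(r) ≈ 6.8794.


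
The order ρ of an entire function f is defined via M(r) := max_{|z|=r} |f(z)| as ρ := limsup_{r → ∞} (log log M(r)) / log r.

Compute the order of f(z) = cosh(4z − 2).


cosh(w) is a linear combination of e^{iw} and e^{−iw} (or e^w, e^{−w} in the hyperbolic case), so |cosh(w)| ≤ e^{|w|}. With w = 4z − 2, |w| ≤ 4|z| + 2 = 4r + 2 on |z| = r, giving M(r) ≤ e^{4r + 2}, so ρ ≤ 1. On a suitable ray (z = it for sin/cos; z = t for sinh/cosh, t real → ∞), |cosh(4z − 2)| grows like e^{4|t|}/2, so ρ ≥ 1. Hence ρ = 1.
Therefore ρ = 1.

Order ρ = 1.


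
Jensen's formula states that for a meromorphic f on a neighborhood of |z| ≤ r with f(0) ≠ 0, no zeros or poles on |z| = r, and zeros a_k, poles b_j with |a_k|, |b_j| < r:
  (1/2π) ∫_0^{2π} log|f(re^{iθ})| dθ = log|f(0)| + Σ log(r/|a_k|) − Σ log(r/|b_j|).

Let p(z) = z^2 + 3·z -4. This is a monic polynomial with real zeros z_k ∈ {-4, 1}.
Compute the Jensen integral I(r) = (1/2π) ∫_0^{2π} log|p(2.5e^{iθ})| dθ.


Zeros: -4, 1; r = 2.5.
Inside |z| < r: 1. Outside (|z| ≥ r): -4.
p(0) = -4, so log|p(0)| = log(4) = 1.3863.
Apply Jensen: I(r) = log|p(0)| + Σ_k log(r/|z_k|), summed over zeros inside |z| < r.
  log(r/|z_k|) for z_k = 1: log(2.5/1) = 0.9163
  Outside zeros (-4) contribute nothing to the Jensen sum.
Sum over inside zeros: 0.9163.
I(r) = log|p(0)| + (inside sum) = 1.3863 + 0.9163 = 2.3026.
Note: since some zeros are outside |z| ≤ r, the simplified n·log(r) form does NOT apply — only the inside zeros contribute.

I(r) ≈ 2.3026.


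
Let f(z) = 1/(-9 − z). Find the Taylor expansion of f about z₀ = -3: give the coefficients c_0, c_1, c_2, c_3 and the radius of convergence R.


Let w = z − z₀, so z = z₀ + w.
Then -9 − z = -9 − (z₀ + w) = (-9 − z₀) − w = -6 − w.
f(z) = 1/(-6 − w) = (1/(-6)) · 1/(1 − w/(-6)) = Σ_{n≥0} w^n / (-6)^(n+1).
So c_n = 1/(-6)^(n+1):
  c_0 = 1/(-6)^1 = -1/6.
  c_1 = 1/(-6)^2 = 1/36.
  c_2 = 1/(-6)^3 = -1/216.
  c_3 = 1/(-6)^4 = 1/1296.
The series is valid for |w/d| < 1, i.e. |z − z₀| < |d|.
Radius of convergence: R = |-9 − z₀| = |-6| = 6 (distance from z₀ to the singularity z = -9).

c_0 = -1/6, c_1 = 1/36, c_2 = -1/216, c_3 = 1/1296; R = 6.


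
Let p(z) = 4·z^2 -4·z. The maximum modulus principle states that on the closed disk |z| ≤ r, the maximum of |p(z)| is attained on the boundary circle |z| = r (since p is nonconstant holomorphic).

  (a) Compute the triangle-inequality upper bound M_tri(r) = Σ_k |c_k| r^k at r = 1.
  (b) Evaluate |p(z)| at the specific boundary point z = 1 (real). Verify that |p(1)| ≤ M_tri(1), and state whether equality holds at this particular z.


Coefficients: c_0 = 0, c_1 = -4, c_2 = 4. Radius r = 1.
Part (a). Triangle bound: M_tri(r) = Σ_k |c_k| r^k
  = |0|·1^0 + |-4|·1^1 + |4|·1^2
  = 0 + 4 + 4 = 8.
This bounds M(r) := max_{|z|=r} |p(z)| from above; equality holds iff all terms c_k z^k can be made to align in phase at a single z on |z|=r.
Part (b). At z = 1 (real, on the circle |z| = r):
  p(1) = (0)·1^0 + (-4)·1^1 + (4)·1^2 = 0.
  |p(1)| = 0.
Check: |p(1)| = 0 ≤ 8 = M_tri(1). ✓ Equality does not hold at z = 1 (the coefficients have mixed signs, so the terms do not all align in phase there).

M_tri(1) = 8; |p(1)| = 0; equality at z=1: no.


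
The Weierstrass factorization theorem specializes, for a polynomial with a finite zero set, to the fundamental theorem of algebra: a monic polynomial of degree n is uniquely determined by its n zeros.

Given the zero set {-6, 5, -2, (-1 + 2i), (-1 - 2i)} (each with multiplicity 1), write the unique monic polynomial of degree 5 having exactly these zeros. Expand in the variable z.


The polynomial is p(z) = ∏_{α ∈ S} (z − α), where S = {-6, 5, -2, (-1 + 2i), (-1 - 2i)}.
Expanding the product yields: p(z) = z^5 + 5·z^4 -17·z^3 -101·z^2 -260·z -300.
Note conjugate pairs combine to real quadratics: (z − (-1+2i))(z − (-1−2i)) = z² + 2z + 5.
The resulting polynomial has degree 5 and real coefficients as required.

p(z) = z^5 + 5·z^4 -17·z^3 -101·z^2 -260·z -300.


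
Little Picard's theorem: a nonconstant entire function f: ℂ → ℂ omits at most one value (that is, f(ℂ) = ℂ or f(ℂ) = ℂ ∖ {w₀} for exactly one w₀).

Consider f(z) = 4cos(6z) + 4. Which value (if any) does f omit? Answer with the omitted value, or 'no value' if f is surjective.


Little Picard bounds the complement of f(ℂ) to at most one point.
cos is entire and surjective onto ℂ: for every w ∈ ℂ, cos(ζ) = w has a solution ζ ∈ ℂ (e.g., via the complex inverse arccos). With ζ = 6z this gives z = ζ/(6). Then 4·cos(6z) takes every value in 4·ℂ = ℂ, and adding 4 is a bijection of ℂ. So f is surjective and omits no value. (Note: only on the real line is cos bounded by [−1, 1].)

Omitted value: no value.


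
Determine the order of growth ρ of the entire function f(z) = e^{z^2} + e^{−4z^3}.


Each summand is entire of order 2 and 3 respectively (as in the single-exponential case). The order of a sum is at most the max of the orders, so ρ ≤ 3. For the lower bound: on |z|=r choose arg z so that -4z^3 is real positive; then |e^{-4z^3}| = e^{4r^3} while |e^{1z^2}| ≤ e^{1r^2} = o(e^{4r^3}). So |f| ≥ e^{4r^3}(1 − o(1)) and ρ ≥ 3. Hence ρ = max(2, 3) = 3.
Therefore ρ = 3.

Order ρ = 3.
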